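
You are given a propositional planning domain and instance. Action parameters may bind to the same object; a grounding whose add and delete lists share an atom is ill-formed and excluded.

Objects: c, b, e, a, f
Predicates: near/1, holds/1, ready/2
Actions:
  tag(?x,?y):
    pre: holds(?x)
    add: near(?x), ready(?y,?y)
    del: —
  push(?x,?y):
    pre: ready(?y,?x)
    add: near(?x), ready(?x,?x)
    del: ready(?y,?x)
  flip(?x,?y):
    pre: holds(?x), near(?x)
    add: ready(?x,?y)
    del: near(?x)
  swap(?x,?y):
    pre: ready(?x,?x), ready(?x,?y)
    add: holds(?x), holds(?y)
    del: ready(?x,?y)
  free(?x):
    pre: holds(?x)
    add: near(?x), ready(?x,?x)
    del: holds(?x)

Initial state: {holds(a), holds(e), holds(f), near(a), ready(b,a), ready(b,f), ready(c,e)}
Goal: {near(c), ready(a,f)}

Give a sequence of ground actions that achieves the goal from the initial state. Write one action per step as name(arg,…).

tag(e,c); flip(e,c); push(c,e); flip(a,f)

1. tag(e,c)  →  {holds(a), holds(e), holds(f), near(a), near(e), ready(b,a), ready(b,f), ready(c,c), ready(c,e)}
2. flip(e,c)  →  {holds(a), holds(e), holds(f), near(a), ready(b,a), ready(b,f), ready(c,c), ready(c,e), ready(e,c)}
3. push(c,e)  →  {holds(a), holds(e), holds(f), near(a), near(c), ready(b,a), ready(b,f), ready(c,c), ready(c,e)}
4. flip(a,f)  →  {holds(a), holds(e), holds(f), near(c), ready(a,f), ready(b,a), ready(b,f), ready(c,c), ready(c,e)}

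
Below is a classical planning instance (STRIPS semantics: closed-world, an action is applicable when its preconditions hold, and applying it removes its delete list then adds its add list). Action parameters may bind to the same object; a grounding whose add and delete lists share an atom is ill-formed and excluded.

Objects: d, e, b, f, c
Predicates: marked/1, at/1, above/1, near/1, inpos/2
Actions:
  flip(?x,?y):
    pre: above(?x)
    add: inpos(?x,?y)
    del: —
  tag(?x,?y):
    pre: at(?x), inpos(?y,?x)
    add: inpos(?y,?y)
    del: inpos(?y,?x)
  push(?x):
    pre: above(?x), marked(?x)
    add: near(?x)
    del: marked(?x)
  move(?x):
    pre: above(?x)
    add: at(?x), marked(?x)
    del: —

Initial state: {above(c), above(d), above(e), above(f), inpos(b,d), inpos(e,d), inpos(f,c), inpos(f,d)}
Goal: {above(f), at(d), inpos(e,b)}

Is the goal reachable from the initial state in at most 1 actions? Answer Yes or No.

1. flip(e,b)  →  {above(c), above(d), above(e), above(f), inpos(b,d), inpos(e,b), inpos(e,d), inpos(f,c), inpos(f,d)}
2. move(d)  →  {above(c), above(d), above(e), above(f), at(d), inpos(b,d), inpos(e,b), inpos(e,d), inpos(f,c), inpos(f,d), marked(d)}
optimal plan length = 2; 2 > 1

No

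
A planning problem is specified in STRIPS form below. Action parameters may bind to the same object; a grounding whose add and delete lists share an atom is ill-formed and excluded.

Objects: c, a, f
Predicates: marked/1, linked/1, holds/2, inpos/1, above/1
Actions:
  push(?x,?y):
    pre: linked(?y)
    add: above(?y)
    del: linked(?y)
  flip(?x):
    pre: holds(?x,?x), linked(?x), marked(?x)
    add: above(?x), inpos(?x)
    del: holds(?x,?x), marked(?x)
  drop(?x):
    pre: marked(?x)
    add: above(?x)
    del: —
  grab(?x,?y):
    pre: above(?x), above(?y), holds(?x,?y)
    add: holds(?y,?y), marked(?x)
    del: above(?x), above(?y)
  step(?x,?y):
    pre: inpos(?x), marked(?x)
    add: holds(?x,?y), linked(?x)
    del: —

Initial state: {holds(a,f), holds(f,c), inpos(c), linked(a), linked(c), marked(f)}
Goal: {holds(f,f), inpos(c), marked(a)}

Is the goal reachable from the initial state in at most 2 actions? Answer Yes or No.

No

1. push(c,a)  →  {above(a), holds(a,f), holds(f,c), inpos(c), linked(c), marked(f)}
2. drop(f)  →  {above(a), above(f), holds(a,f), holds(f,c), inpos(c), linked(c), marked(f)}
3. grab(a,f)  →  {holds(a,f), holds(f,c), holds(f,f), inpos(c), linked(c), marked(a), marked(f)}
optimal plan length = 3; 3 > 2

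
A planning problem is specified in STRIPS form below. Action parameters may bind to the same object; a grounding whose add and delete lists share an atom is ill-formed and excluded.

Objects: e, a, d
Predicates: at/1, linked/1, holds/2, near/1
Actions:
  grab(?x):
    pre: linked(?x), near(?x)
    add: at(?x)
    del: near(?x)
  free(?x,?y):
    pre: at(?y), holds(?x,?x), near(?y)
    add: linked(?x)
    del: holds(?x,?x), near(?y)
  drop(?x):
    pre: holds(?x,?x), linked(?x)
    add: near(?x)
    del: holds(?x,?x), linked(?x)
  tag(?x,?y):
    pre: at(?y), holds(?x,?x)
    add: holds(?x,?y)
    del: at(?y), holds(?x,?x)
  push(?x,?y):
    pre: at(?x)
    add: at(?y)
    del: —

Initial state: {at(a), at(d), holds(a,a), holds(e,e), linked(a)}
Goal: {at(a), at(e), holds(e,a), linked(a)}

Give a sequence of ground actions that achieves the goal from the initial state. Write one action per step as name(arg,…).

tag(e,a); push(d,e); push(e,a)

1. tag(e,a)  →  {at(d), holds(a,a), holds(e,a), linked(a)}
2. push(d,e)  →  {at(d), at(e), holds(a,a), holds(e,a), linked(a)}
3. push(e,a)  →  {at(a), at(d), at(e), holds(a,a), holds(e,a), linked(a)}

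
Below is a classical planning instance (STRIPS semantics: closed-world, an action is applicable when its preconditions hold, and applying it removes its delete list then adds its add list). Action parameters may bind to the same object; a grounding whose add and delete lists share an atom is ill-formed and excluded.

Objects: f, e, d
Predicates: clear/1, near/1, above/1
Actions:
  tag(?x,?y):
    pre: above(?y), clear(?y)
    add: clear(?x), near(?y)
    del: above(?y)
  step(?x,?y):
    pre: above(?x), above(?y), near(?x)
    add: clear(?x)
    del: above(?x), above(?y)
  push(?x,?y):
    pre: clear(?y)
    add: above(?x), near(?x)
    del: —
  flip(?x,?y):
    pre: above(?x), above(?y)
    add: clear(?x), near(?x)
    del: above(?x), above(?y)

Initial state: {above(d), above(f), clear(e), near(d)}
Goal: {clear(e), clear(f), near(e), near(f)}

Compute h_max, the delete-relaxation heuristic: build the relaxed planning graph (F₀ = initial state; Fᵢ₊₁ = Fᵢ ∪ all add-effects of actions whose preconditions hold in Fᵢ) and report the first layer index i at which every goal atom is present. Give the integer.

1

F0 = init (4 atoms)
F1 = F0 ∪ {above(e), clear(d), clear(f), near(e), near(f)}  (9 atoms)
goal ⊆ F1  ⇒  h_max = 1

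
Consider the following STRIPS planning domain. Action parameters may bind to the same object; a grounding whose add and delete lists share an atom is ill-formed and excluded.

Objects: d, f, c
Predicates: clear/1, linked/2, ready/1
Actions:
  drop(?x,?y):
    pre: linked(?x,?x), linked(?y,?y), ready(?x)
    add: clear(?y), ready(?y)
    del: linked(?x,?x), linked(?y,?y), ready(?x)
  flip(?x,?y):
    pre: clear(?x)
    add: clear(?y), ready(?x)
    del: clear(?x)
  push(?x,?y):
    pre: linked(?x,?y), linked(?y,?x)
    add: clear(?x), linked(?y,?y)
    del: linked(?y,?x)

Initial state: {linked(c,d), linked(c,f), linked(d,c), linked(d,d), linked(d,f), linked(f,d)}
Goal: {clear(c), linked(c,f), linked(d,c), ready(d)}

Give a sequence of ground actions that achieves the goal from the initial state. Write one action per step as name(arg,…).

1. push(d,f)  →  {clear(d), linked(c,d), linked(c,f), linked(d,c), linked(d,d), linked(d,f), linked(f,f)}
2. flip(d,c)  →  {clear(c), linked(c,d), linked(c,f), linked(d,c), linked(d,d), linked(d,f), linked(f,f), ready(d)}

push(d,f); flip(d,c)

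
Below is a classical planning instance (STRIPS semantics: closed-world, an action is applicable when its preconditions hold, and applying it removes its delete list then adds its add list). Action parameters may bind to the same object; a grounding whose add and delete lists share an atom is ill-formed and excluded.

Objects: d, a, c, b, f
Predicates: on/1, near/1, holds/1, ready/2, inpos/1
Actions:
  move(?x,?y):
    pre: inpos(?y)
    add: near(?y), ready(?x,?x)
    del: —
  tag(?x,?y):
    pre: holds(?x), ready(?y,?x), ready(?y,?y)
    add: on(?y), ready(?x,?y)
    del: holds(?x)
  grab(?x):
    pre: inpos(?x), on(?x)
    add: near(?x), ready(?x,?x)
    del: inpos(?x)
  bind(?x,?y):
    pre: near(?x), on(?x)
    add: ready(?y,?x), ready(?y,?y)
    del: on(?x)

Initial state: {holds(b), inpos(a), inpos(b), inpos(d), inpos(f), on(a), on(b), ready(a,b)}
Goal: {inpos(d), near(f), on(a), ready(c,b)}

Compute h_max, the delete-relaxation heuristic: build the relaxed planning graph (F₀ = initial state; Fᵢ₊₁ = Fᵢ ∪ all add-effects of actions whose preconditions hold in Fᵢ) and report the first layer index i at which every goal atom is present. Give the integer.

F0 = init (8 atoms)
F1 = F0 ∪ {near(a), near(b), near(d), near(f), ready(a,a), ready(b,b), ready(c,c), ready(d,d), ready(f,f)}  (17 atoms)
F2 = F1 ∪ {ready(b,a), ready(c,a), ready(c,b), ready(d,a), ready(d,b), ready(f,a), ready(f,b)}  (24 atoms)
goal ⊆ F2  ⇒  h_max = 2

2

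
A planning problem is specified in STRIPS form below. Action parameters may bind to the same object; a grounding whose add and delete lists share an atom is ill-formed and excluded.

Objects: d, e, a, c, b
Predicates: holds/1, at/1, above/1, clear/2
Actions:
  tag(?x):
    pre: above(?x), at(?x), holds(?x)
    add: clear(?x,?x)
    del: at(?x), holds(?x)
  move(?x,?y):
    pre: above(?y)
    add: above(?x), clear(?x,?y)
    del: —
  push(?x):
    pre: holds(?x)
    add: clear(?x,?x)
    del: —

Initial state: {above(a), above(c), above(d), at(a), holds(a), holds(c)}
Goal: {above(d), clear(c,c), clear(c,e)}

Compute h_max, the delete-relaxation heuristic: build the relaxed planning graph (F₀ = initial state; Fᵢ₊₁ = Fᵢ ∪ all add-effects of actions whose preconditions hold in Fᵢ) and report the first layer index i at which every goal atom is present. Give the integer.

2

F0 = init (6 atoms)
F1 = F0 ∪ {above(b), above(e), clear(a,a), clear(a,c), clear(a,d), clear(b,a), clear(b,c), clear(b,d), clear(c,a), clear(c,c), clear(c,d), clear(d,a), clear(d,c), clear(d,d), clear(e,a), clear(e,c), clear(e,d)}  (23 atoms)
F2 = F1 ∪ {clear(a,b), clear(a,e), clear(b,b), clear(b,e), clear(c,b), clear(c,e), clear(d,b), clear(d,e), clear(e,b), clear(e,e)}  (33 atoms)
goal ⊆ F2  ⇒  h_max = 2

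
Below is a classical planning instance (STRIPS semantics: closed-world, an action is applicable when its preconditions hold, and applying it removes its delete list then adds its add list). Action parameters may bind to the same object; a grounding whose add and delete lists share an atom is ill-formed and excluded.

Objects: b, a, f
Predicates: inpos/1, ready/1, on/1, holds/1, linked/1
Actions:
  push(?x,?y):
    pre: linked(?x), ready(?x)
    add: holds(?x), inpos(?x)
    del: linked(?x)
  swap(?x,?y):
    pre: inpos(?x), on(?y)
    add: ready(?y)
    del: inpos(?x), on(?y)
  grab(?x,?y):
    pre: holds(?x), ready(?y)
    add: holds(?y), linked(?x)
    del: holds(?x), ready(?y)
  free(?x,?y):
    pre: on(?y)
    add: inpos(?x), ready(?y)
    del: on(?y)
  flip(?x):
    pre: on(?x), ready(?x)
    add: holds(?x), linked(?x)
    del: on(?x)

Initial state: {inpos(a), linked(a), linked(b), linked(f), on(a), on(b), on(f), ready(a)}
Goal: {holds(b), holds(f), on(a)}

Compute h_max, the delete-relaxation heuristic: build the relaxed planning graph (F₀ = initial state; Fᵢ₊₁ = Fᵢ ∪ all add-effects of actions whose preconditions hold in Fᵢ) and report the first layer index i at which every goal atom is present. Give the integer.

F0 = init (8 atoms)
F1 = F0 ∪ {holds(a), inpos(b), inpos(f), ready(b), ready(f)}  (13 atoms)
F2 = F1 ∪ {holds(b), holds(f)}  (15 atoms)
goal ⊆ F2  ⇒  h_max = 2

2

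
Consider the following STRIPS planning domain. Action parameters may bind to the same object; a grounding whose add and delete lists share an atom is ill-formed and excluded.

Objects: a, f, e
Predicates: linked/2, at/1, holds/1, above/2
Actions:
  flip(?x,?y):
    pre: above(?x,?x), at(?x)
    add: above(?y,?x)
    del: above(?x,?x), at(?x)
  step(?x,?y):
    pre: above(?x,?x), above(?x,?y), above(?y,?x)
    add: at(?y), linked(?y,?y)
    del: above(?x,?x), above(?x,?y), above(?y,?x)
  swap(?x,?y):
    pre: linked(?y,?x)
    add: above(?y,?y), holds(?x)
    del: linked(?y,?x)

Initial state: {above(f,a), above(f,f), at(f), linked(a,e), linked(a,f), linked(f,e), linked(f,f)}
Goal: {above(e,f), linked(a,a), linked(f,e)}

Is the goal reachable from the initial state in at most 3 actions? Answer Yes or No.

Yes

1. flip(f,e)  →  {above(e,f), above(f,a), linked(a,e), linked(a,f), linked(f,e), linked(f,f)}
2. swap(f,a)  →  {above(a,a), above(e,f), above(f,a), holds(f), linked(a,e), linked(f,e), linked(f,f)}
3. step(a,a)  →  {above(e,f), above(f,a), at(a), holds(f), linked(a,a), linked(a,e), linked(f,e), linked(f,f)}
optimal plan length = 3; 3 ≤ 3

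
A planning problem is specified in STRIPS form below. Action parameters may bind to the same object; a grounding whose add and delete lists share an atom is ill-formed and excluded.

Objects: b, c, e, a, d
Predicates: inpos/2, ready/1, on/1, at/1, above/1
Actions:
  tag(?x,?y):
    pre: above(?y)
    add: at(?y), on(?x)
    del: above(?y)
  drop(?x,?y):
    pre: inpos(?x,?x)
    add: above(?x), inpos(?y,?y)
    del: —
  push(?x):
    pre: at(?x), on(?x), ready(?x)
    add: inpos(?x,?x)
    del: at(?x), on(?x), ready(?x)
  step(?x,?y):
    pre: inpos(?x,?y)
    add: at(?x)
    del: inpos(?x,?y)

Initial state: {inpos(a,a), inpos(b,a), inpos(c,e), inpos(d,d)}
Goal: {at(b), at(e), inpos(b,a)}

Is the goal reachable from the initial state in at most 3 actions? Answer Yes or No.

1. drop(a,b)  →  {above(a), inpos(a,a), inpos(b,a), inpos(b,b), inpos(c,e), inpos(d,d)}
2. drop(b,e)  →  {above(a), above(b), inpos(a,a), inpos(b,a), inpos(b,b), inpos(c,e), inpos(d,d), inpos(e,e)}
3. tag(b,b)  →  {above(a), at(b), inpos(a,a), inpos(b,a), inpos(b,b), inpos(c,e), inpos(d,d), inpos(e,e), on(b)}
4. step(e,e)  →  {above(a), at(b), at(e), inpos(a,a), inpos(b,a), inpos(b,b), inpos(c,e), inpos(d,d), on(b)}
optimal plan length = 4; 4 > 3

No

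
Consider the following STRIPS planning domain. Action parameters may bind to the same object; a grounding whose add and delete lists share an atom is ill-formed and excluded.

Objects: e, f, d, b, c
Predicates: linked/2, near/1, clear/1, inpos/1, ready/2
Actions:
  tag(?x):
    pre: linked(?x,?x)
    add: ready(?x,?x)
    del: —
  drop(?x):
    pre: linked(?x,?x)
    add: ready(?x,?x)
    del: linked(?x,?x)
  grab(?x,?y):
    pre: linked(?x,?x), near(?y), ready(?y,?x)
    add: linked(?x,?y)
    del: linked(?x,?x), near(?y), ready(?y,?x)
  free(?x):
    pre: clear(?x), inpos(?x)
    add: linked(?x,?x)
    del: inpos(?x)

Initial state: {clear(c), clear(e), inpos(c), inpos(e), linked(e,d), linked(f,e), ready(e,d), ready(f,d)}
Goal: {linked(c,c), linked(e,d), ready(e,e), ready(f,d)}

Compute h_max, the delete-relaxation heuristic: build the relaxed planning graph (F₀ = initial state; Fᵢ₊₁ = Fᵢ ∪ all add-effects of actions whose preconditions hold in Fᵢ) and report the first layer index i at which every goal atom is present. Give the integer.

2

F0 = init (8 atoms)
F1 = F0 ∪ {linked(c,c), linked(e,e)}  (10 atoms)
F2 = F1 ∪ {ready(c,c), ready(e,e)}  (12 atoms)
goal ⊆ F2  ⇒  h_max = 2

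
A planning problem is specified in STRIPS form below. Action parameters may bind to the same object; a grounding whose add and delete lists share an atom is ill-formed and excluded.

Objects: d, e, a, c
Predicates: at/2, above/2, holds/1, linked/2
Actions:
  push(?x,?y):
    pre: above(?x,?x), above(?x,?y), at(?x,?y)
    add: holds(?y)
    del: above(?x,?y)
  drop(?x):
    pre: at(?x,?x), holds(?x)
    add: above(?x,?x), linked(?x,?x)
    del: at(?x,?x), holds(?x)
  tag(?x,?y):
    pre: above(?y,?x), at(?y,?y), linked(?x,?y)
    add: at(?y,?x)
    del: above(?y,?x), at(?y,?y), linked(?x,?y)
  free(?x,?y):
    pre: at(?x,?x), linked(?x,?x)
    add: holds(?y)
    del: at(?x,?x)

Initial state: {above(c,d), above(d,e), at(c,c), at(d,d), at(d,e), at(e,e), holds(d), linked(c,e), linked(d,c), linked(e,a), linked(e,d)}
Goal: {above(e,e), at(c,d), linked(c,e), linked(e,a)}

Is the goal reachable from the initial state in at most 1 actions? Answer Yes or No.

No

1. drop(d)  →  {above(c,d), above(d,d), above(d,e), at(c,c), at(d,e), at(e,e), linked(c,e), linked(d,c), linked(d,d), linked(e,a), linked(e,d)}
2. push(d,e)  →  {above(c,d), above(d,d), at(c,c), at(d,e), at(e,e), holds(e), linked(c,e), linked(d,c), linked(d,d), linked(e,a), linked(e,d)}
3. drop(e)  →  {above(c,d), above(d,d), above(e,e), at(c,c), at(d,e), linked(c,e), linked(d,c), linked(d,d), linked(e,a), linked(e,d), linked(e,e)}
4. tag(d,c)  →  {above(d,d), above(e,e), at(c,d), at(d,e), linked(c,e), linked(d,d), linked(e,a), linked(e,d), linked(e,e)}
optimal plan length = 4; 4 > 1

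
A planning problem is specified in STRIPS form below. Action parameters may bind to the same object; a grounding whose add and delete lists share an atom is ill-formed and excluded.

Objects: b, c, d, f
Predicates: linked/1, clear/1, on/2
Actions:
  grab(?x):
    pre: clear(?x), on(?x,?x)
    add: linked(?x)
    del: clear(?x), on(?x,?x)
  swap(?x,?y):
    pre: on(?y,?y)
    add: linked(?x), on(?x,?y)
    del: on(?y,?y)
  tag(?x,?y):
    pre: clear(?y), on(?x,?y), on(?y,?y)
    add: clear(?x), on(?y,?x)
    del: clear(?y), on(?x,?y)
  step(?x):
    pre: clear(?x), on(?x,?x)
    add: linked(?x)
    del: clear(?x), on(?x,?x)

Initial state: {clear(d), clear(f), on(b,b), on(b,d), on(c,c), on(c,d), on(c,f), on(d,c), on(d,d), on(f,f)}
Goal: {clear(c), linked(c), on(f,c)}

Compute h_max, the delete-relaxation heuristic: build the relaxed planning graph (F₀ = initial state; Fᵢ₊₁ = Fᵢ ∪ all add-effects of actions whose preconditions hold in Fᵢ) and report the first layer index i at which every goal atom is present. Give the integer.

1

F0 = init (10 atoms)
F1 = F0 ∪ {clear(b), clear(c), linked(b), linked(c), linked(d), linked(f), on(b,c), on(b,f), on(c,b), on(d,b), on(d,f), on(f,b), on(f,c), on(f,d)}  (24 atoms)
goal ⊆ F1  ⇒  h_max = 1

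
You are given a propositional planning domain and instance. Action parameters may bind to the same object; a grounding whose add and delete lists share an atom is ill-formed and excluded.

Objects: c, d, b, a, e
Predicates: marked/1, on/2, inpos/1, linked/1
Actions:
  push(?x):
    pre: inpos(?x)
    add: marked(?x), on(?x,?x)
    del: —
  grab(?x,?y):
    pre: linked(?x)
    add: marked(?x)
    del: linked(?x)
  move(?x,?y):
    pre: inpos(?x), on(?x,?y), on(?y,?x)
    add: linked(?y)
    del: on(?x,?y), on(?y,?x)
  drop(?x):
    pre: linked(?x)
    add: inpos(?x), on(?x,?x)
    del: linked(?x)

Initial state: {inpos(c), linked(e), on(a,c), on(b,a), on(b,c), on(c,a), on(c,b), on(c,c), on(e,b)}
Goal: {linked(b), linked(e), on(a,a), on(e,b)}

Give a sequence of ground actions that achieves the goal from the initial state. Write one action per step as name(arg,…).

1. move(c,b)  →  {inpos(c), linked(b), linked(e), on(a,c), on(b,a), on(c,a), on(c,c), on(e,b)}
2. move(c,a)  →  {inpos(c), linked(a), linked(b), linked(e), on(b,a), on(c,c), on(e,b)}
3. drop(a)  →  {inpos(a), inpos(c), linked(b), linked(e), on(a,a), on(b,a), on(c,c), on(e,b)}

move(c,b); move(c,a); drop(a)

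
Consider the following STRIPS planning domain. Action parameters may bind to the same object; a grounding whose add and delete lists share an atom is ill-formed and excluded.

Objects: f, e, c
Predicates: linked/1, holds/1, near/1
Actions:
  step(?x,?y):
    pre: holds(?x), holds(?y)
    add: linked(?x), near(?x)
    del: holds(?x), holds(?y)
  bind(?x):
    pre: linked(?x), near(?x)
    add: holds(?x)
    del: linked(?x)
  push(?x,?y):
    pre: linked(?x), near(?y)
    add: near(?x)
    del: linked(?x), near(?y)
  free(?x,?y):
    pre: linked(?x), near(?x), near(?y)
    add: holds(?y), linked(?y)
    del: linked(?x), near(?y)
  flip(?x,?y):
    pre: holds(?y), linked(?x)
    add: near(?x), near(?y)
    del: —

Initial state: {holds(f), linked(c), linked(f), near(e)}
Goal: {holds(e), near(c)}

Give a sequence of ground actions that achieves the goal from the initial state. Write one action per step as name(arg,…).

1. flip(c,f)  →  {holds(f), linked(c), linked(f), near(c), near(e), near(f)}
2. free(f,e)  →  {holds(e), holds(f), linked(c), linked(e), near(c), near(f)}

flip(c,f); free(f,e)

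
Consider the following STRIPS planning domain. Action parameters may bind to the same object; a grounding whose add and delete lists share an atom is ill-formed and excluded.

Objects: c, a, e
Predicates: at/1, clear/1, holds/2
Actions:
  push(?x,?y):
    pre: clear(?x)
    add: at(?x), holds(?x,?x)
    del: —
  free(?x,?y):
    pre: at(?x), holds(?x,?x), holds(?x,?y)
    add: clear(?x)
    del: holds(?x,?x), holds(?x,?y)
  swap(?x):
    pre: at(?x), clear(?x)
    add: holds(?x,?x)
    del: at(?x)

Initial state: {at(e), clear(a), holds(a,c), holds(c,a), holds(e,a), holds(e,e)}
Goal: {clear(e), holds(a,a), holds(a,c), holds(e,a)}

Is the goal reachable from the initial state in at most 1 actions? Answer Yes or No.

No

1. push(a,c)  →  {at(a), at(e), clear(a), holds(a,a), holds(a,c), holds(c,a), holds(e,a), holds(e,e)}
2. free(e,e)  →  {at(a), at(e), clear(a), clear(e), holds(a,a), holds(a,c), holds(c,a), holds(e,a)}
optimal plan length = 2; 2 > 1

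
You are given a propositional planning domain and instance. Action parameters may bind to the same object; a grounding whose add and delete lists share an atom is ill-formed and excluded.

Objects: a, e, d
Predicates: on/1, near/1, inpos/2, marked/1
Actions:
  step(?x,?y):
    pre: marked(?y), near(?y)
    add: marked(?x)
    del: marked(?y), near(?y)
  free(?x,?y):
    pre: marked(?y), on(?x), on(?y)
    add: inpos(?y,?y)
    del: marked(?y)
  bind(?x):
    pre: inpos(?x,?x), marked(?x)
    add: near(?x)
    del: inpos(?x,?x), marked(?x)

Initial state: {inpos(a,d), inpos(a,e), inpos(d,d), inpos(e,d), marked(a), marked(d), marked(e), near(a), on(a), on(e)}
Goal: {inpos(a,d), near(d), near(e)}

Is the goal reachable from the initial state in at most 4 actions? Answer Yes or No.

1. free(a,e)  →  {inpos(a,d), inpos(a,e), inpos(d,d), inpos(e,d), inpos(e,e), marked(a), marked(d), near(a), on(a), on(e)}
2. step(e,a)  →  {inpos(a,d), inpos(a,e), inpos(d,d), inpos(e,d), inpos(e,e), marked(d), marked(e), on(a), on(e)}
3. bind(e)  →  {inpos(a,d), inpos(a,e), inpos(d,d), inpos(e,d), marked(d), near(e), on(a), on(e)}
4. bind(d)  →  {inpos(a,d), inpos(a,e), inpos(e,d), near(d), near(e), on(a), on(e)}
optimal plan length = 4; 4 ≤ 4

Yes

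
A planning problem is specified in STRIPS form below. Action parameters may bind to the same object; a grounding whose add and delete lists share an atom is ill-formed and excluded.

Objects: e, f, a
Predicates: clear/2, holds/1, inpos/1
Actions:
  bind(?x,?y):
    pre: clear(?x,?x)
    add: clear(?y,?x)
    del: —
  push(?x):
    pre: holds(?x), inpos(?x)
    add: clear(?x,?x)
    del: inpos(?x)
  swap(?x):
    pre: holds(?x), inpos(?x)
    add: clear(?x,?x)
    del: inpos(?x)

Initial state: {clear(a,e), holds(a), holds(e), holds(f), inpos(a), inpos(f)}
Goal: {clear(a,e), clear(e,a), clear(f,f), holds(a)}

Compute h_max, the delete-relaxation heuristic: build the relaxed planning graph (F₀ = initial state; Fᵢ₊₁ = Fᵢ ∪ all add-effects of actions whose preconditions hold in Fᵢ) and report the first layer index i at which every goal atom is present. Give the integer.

F0 = init (6 atoms)
F1 = F0 ∪ {clear(a,a), clear(f,f)}  (8 atoms)
F2 = F1 ∪ {clear(a,f), clear(e,a), clear(e,f), clear(f,a)}  (12 atoms)
goal ⊆ F2  ⇒  h_max = 2

2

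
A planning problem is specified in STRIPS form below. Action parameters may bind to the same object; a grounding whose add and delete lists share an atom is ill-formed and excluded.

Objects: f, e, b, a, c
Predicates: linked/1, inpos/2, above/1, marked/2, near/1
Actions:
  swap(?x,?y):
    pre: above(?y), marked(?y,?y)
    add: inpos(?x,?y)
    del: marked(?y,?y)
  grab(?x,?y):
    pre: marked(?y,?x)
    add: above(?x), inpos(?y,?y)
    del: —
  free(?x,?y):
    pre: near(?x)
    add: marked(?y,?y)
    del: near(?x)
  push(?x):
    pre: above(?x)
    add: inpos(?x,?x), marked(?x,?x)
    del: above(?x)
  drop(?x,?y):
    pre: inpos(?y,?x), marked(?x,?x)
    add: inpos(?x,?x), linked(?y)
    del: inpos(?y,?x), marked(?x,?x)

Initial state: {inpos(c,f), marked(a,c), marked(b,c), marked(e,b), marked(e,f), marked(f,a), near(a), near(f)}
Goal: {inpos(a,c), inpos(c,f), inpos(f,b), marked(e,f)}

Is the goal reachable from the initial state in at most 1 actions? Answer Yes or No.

1. grab(b,e)  →  {above(b), inpos(c,f), inpos(e,e), marked(a,c), marked(b,c), marked(e,b), marked(e,f), marked(f,a), near(a), near(f)}
2. grab(c,b)  →  {above(b), above(c), inpos(b,b), inpos(c,f), inpos(e,e), marked(a,c), marked(b,c), marked(e,b), marked(e,f), marked(f,a), near(a), near(f)}
3. free(f,b)  →  {above(b), above(c), inpos(b,b), inpos(c,f), inpos(e,e), marked(a,c), marked(b,b), marked(b,c), marked(e,b), marked(e,f), marked(f,a), near(a)}
4. swap(f,b)  →  {above(b), above(c), inpos(b,b), inpos(c,f), inpos(e,e), inpos(f,b), marked(a,c), marked(b,c), marked(e,b), marked(e,f), marked(f,a), near(a)}
5. free(a,c)  →  {above(b), above(c), inpos(b,b), inpos(c,f), inpos(e,e), inpos(f,b), marked(a,c), marked(b,c), marked(c,c), marked(e,b), marked(e,f), marked(f,a)}
6. swap(a,c)  →  {above(b), above(c), inpos(a,c), inpos(b,b), inpos(c,f), inpos(e,e), inpos(f,b), marked(a,c), marked(b,c), marked(e,b), marked(e,f), marked(f,a)}
optimal plan length = 6; 6 > 1

No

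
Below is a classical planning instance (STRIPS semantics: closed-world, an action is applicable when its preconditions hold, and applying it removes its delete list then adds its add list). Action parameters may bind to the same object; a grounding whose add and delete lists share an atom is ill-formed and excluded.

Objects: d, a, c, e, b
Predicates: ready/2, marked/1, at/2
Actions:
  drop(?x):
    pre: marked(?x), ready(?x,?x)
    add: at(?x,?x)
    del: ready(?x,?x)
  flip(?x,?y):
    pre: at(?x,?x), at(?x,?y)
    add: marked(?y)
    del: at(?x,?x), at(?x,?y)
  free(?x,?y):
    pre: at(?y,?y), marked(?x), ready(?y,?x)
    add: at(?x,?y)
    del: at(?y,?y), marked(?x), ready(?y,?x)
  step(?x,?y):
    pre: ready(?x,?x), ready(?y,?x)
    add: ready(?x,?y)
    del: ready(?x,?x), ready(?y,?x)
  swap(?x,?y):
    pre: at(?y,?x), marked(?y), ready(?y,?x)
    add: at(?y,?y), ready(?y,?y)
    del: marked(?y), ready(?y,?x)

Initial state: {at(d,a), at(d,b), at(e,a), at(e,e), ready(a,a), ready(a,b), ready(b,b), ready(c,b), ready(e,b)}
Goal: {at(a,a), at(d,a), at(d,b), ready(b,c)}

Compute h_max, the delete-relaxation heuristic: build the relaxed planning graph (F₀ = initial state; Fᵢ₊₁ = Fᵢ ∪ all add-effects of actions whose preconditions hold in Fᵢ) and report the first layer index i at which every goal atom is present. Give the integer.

2

F0 = init (9 atoms)
F1 = F0 ∪ {marked(a), marked(e), ready(b,a), ready(b,c), ready(b,e)}  (14 atoms)
F2 = F1 ∪ {at(a,a)}  (15 atoms)
goal ⊆ F2  ⇒  h_max = 2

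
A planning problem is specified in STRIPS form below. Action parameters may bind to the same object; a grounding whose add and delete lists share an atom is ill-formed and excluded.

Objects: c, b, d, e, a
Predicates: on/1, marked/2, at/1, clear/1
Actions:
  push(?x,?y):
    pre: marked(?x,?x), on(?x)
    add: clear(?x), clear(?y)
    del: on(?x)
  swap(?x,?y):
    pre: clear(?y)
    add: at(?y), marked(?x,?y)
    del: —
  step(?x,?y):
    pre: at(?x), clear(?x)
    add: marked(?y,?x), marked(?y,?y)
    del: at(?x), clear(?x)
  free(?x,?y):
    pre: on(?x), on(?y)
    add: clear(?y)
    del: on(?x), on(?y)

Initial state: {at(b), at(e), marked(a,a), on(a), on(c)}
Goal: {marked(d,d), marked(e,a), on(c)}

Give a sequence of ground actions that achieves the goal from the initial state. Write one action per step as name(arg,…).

1. push(a,c)  →  {at(b), at(e), clear(a), clear(c), marked(a,a), on(c)}
2. swap(e,a)  →  {at(a), at(b), at(e), clear(a), clear(c), marked(a,a), marked(e,a), on(c)}
3. step(a,d)  →  {at(b), at(e), clear(c), marked(a,a), marked(d,a), marked(d,d), marked(e,a), on(c)}

push(a,c); swap(e,a); step(a,d)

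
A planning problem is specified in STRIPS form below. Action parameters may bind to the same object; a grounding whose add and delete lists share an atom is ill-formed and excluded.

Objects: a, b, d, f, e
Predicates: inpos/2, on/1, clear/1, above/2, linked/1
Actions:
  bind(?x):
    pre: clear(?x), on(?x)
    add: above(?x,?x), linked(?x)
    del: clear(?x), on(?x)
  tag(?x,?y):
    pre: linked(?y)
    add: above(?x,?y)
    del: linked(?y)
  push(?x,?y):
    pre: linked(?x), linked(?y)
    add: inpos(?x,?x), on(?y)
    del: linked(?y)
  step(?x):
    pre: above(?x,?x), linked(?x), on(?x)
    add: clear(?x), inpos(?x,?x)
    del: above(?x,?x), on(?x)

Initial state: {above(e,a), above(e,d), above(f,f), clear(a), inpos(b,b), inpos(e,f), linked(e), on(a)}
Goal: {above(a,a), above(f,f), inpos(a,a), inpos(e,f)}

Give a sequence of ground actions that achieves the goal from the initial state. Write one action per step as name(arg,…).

1. bind(a)  →  {above(a,a), above(e,a), above(e,d), above(f,f), inpos(b,b), inpos(e,f), linked(a), linked(e)}
2. push(a,a)  →  {above(a,a), above(e,a), above(e,d), above(f,f), inpos(a,a), inpos(b,b), inpos(e,f), linked(e), on(a)}

bind(a); push(a,a)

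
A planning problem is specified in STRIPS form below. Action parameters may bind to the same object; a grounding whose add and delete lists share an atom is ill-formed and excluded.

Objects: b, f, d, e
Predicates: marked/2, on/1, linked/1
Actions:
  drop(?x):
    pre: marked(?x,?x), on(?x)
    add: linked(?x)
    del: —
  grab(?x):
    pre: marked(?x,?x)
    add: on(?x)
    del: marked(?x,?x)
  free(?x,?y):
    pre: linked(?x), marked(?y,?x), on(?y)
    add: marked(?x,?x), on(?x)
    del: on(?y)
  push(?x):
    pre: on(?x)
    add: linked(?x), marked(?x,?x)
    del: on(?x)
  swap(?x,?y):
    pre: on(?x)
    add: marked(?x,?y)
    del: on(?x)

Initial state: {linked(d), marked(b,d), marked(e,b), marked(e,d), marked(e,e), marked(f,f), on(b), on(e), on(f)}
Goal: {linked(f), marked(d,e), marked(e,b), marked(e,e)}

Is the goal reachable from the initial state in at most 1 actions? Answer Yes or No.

1. drop(f)  →  {linked(d), linked(f), marked(b,d), marked(e,b), marked(e,d), marked(e,e), marked(f,f), on(b), on(e), on(f)}
2. free(d,b)  →  {linked(d), linked(f), marked(b,d), marked(d,d), marked(e,b), marked(e,d), marked(e,e), marked(f,f), on(d), on(e), on(f)}
3. swap(d,e)  →  {linked(d), linked(f), marked(b,d), marked(d,d), marked(d,e), marked(e,b), marked(e,d), marked(e,e), marked(f,f), on(e), on(f)}
optimal plan length = 3; 3 > 1

No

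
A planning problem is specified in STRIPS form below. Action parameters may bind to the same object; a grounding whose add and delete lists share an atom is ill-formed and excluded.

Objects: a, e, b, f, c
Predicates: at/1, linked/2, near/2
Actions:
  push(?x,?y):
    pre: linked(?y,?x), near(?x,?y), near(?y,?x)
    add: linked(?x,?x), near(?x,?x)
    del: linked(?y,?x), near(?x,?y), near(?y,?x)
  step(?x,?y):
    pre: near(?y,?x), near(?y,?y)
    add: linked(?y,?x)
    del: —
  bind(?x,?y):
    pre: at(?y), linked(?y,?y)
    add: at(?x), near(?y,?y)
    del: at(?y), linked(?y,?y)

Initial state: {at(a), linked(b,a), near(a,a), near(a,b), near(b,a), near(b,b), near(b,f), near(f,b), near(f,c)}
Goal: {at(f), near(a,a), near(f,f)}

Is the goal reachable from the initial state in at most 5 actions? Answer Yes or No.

Yes

1. push(a,b)  →  {at(a), linked(a,a), near(a,a), near(b,b), near(b,f), near(f,b), near(f,c)}
2. step(f,b)  →  {at(a), linked(a,a), linked(b,f), near(a,a), near(b,b), near(b,f), near(f,b), near(f,c)}
3. push(f,b)  →  {at(a), linked(a,a), linked(f,f), near(a,a), near(b,b), near(f,c), near(f,f)}
4. bind(f,a)  →  {at(f), linked(f,f), near(a,a), near(b,b), near(f,c), near(f,f)}
optimal plan length = 4; 4 ≤ 5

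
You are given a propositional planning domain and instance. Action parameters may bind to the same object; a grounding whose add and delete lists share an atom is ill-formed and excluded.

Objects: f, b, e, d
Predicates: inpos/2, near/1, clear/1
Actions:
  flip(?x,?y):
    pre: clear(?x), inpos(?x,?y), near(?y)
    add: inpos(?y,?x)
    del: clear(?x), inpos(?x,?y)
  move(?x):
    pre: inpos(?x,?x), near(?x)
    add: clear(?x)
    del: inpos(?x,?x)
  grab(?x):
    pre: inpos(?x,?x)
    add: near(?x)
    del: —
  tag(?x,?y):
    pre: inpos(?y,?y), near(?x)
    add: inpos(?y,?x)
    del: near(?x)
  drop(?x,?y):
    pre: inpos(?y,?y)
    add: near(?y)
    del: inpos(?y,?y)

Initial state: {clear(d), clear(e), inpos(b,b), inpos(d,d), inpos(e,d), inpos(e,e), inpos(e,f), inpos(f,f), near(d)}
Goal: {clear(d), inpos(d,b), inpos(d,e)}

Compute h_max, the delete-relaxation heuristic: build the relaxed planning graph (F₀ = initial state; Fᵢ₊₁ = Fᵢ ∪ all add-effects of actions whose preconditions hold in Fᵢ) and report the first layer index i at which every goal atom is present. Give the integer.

F0 = init (9 atoms)
F1 = F0 ∪ {inpos(b,d), inpos(d,e), inpos(f,d), near(b), near(e), near(f)}  (15 atoms)
F2 = F1 ∪ {clear(b), clear(f), inpos(b,e), inpos(b,f), inpos(d,b), inpos(d,f), inpos(e,b), inpos(f,b), inpos(f,e)}  (24 atoms)
goal ⊆ F2  ⇒  h_max = 2

2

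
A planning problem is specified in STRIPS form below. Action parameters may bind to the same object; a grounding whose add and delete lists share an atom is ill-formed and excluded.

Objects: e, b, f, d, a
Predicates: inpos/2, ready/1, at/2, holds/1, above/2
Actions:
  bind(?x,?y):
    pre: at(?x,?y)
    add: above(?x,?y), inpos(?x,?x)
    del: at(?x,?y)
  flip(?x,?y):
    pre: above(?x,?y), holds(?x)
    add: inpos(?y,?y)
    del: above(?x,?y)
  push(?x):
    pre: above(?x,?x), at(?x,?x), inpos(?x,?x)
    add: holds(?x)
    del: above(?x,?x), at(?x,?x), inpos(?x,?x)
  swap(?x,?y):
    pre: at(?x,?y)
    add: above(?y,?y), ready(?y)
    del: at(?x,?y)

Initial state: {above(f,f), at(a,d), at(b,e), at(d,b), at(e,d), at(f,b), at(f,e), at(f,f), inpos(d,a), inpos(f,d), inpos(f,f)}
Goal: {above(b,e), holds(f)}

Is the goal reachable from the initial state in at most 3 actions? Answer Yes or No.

Yes

1. bind(b,e)  →  {above(b,e), above(f,f), at(a,d), at(d,b), at(e,d), at(f,b), at(f,e), at(f,f), inpos(b,b), inpos(d,a), inpos(f,d), inpos(f,f)}
2. push(f)  →  {above(b,e), at(a,d), at(d,b), at(e,d), at(f,b), at(f,e), holds(f), inpos(b,b), inpos(d,a), inpos(f,d)}
optimal plan length = 2; 2 ≤ 3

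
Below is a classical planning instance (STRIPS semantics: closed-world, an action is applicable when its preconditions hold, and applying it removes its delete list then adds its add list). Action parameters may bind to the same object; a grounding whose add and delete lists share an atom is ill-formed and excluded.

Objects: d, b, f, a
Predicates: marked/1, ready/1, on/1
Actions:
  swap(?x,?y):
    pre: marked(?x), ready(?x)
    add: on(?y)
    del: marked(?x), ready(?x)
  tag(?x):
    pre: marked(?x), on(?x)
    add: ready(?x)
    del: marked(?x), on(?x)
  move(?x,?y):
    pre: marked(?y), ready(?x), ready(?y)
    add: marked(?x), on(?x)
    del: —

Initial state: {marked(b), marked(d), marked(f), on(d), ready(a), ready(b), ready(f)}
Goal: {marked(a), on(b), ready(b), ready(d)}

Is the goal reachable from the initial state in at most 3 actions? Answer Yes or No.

Yes

1. swap(f,b)  →  {marked(b), marked(d), on(b), on(d), ready(a), ready(b)}
2. tag(d)  →  {marked(b), on(b), ready(a), ready(b), ready(d)}
3. move(a,b)  →  {marked(a), marked(b), on(a), on(b), ready(a), ready(b), ready(d)}
optimal plan length = 3; 3 ≤ 3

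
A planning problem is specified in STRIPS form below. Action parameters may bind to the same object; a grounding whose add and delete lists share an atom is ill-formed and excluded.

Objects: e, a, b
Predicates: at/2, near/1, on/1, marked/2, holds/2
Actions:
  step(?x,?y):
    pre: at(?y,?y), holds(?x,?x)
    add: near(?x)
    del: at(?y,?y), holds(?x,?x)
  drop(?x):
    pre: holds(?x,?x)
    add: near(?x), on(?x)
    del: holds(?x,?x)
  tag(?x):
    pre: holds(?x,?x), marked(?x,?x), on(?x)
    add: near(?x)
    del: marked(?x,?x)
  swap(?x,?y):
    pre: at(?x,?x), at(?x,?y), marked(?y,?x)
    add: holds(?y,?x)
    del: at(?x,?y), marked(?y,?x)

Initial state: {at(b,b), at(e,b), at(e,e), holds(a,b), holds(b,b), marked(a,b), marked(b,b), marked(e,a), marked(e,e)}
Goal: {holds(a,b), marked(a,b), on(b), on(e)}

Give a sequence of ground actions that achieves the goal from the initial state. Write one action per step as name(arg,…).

1. drop(b)  →  {at(b,b), at(e,b), at(e,e), holds(a,b), marked(a,b), marked(b,b), marked(e,a), marked(e,e), near(b), on(b)}
2. swap(e,e)  →  {at(b,b), at(e,b), holds(a,b), holds(e,e), marked(a,b), marked(b,b), marked(e,a), near(b), on(b)}
3. drop(e)  →  {at(b,b), at(e,b), holds(a,b), marked(a,b), marked(b,b), marked(e,a), near(b), near(e), on(b), on(e)}

drop(b); swap(e,e); drop(e)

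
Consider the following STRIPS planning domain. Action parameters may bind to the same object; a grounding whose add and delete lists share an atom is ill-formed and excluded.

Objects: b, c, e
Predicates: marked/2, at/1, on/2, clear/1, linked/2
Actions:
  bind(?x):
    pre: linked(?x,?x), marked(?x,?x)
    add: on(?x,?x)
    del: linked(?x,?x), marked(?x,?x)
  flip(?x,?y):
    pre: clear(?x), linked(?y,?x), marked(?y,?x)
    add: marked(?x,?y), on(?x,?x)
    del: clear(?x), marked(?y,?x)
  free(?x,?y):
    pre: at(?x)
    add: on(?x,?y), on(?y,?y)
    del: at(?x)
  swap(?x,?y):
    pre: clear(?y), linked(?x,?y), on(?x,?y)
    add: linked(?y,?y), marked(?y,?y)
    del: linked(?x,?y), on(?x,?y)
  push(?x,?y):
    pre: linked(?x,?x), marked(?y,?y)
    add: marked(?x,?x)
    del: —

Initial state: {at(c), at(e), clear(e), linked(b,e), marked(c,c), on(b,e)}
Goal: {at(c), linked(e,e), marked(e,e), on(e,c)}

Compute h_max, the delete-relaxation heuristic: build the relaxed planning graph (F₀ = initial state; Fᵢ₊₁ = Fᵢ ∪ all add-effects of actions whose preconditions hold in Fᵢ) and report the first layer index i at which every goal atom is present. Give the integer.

F0 = init (6 atoms)
F1 = F0 ∪ {linked(e,e), marked(e,e), on(b,b), on(c,b), on(c,c), on(c,e), on(e,b), on(e,c), on(e,e)}  (15 atoms)
goal ⊆ F1  ⇒  h_max = 1

1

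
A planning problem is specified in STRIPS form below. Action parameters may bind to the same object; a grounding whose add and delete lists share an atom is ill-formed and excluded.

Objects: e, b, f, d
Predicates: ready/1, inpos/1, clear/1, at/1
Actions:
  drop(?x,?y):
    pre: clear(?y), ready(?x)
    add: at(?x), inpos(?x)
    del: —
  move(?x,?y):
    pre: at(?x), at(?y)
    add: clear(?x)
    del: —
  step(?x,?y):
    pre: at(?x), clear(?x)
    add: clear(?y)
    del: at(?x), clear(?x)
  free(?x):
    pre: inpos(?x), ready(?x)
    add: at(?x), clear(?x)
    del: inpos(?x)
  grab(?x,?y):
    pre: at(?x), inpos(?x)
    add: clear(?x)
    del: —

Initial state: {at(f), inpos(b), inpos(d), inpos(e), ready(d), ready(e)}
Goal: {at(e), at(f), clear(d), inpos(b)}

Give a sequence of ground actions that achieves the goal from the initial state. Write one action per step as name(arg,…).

free(e); free(d)

1. free(e)  →  {at(e), at(f), clear(e), inpos(b), inpos(d), ready(d), ready(e)}
2. free(d)  →  {at(d), at(e), at(f), clear(d), clear(e), inpos(b), ready(d), ready(e)}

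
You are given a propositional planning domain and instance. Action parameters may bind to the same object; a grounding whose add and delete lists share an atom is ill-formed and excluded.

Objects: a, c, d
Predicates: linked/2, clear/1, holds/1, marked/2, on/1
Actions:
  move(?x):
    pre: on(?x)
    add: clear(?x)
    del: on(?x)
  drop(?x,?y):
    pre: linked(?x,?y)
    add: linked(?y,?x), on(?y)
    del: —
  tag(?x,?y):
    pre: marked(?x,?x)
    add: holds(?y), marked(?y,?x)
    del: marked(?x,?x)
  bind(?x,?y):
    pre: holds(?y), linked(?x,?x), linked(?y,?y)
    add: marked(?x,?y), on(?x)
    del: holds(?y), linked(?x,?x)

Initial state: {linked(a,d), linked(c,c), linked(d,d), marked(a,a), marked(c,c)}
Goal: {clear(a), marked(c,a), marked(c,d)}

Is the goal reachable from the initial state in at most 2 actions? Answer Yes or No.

No

1. drop(a,d)  →  {linked(a,d), linked(c,c), linked(d,a), linked(d,d), marked(a,a), marked(c,c), on(d)}
2. drop(d,a)  →  {linked(a,d), linked(c,c), linked(d,a), linked(d,d), marked(a,a), marked(c,c), on(a), on(d)}
3. move(a)  →  {clear(a), linked(a,d), linked(c,c), linked(d,a), linked(d,d), marked(a,a), marked(c,c), on(d)}
4. tag(a,c)  →  {clear(a), holds(c), linked(a,d), linked(c,c), linked(d,a), linked(d,d), marked(c,a), marked(c,c), on(d)}
5. tag(c,d)  →  {clear(a), holds(c), holds(d), linked(a,d), linked(c,c), linked(d,a), linked(d,d), marked(c,a), marked(d,c), on(d)}
6. bind(c,d)  →  {clear(a), holds(c), linked(a,d), linked(d,a), linked(d,d), marked(c,a), marked(c,d), marked(d,c), on(c), on(d)}
optimal plan length = 6; 6 > 2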